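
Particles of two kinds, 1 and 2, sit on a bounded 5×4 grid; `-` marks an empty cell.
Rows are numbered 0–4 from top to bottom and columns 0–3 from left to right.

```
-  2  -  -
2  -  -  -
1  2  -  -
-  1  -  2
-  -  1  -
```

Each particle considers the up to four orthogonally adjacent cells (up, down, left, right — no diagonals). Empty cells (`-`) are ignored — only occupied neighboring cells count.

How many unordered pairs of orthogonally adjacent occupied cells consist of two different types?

3

Scan each occupied cell's neighbors to the right and below so each pair is counted once.
Row 1: 2(1,0)–1(2,0)≠  → 1/1 unlike.
Row 2: 1(2,0)–2(2,1)≠ 2(2,1)–1(3,1)≠  → 2/2 unlike.
Total adjacent occupied pairs: 3; unlike-type pairs: 3.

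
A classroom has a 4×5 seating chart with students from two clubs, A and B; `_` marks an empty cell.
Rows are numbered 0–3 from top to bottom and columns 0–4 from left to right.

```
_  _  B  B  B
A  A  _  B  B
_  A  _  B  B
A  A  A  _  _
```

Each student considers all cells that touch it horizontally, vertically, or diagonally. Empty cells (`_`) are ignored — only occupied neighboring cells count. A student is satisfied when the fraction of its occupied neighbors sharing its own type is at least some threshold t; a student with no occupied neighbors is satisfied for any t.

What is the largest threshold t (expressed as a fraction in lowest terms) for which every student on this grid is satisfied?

(0,2)B 2/3
(0,3)B 4/4
(0,4)B 3/3
(1,0)A 2/2
(1,1)A 2/3
(1,3)B 6/6
(1,4)B 5/5
(2,1)A 5/5
(2,3)B 3/4
(2,4)B 3/3
(3,0)A 2/2
(3,1)A 3/3
(3,2)A 2/3
The smallest same-type fraction is 2/3 at (0,2), which reduces to 2/3. Any threshold above that leaves this student unsatisfied.

2/3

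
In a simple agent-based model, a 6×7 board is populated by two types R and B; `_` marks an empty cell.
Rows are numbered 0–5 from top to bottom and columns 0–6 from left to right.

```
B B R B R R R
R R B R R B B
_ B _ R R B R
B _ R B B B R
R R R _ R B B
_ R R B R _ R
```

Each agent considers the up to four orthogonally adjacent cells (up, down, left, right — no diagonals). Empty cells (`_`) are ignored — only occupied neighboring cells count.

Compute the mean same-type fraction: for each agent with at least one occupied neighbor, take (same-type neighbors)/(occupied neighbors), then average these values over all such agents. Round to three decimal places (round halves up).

0.442

Row 0: (0,0)B 1/2 · (0,1)B 1/3 · (0,2)R 0/3 · (0,3)B 0/3 · (0,4)R 2/3 · (0,5)R 2/3 · (0,6)R 1/2
Row 1: (1,0)R 1/2 · (1,1)R 1/4 · (1,2)B 0/3 · (1,3)R 2/4 · (1,4)R 3/4 · (1,5)B 2/4 · (1,6)B 1/3
Row 2: (2,1)B 0/1 · (2,3)R 2/3 · (2,4)R 2/4 · (2,5)B 2/4 · (2,6)R 1/3
Row 3: (3,0)B 0/1 · (3,2)R 1/2 · (3,3)B 1/3 · (3,4)B 2/4 · (3,5)B 3/4 · (3,6)R 1/3
Row 4: (4,0)R 1/2 · (4,1)R 3/3 · (4,2)R 3/3 · (4,4)R 1/3 · (4,5)B 2/3 · (4,6)B 1/3
Row 5: (5,1)R 2/2 · (5,2)R 2/3 · (5,3)B 0/2 · (5,4)R 1/2 · (5,6)R 0/1
Sum over 36 agents: 1/2 + 1/3 + 0/3 + 0/3 + 2/3 + 2/3 + 1/2 + 1/2 + 1/4 + 0/3 + 2/4 + 3/4 + 2/4 + 1/3 + 0/1 + 2/3 + 2/4 + 2/4 + 1/3 + 0/1 + 1/2 + 1/3 + 2/4 + 3/4 + 1/3 + 1/2 + 3/3 + 3/3 + 1/3 + 2/3 + 1/3 + 2/2 + 2/3 + 0/2 + 1/2 + 0/1 = 191/12; mean = 191/12 ÷ 36 = 191/432 = 0.442129… → 0.442.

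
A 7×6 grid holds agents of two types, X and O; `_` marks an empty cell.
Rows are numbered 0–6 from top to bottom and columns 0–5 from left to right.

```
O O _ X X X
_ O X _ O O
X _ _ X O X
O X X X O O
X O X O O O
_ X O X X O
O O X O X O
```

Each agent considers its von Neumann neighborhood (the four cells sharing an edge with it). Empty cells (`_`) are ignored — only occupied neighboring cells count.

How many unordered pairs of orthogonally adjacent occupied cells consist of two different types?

30

Scan each occupied cell's neighbors to the right and below so each pair is counted once.
Row 0: O(0,0)–O(0,1)= O(0,1)–O(1,1)= X(0,3)–X(0,4)= X(0,4)–X(0,5)= X(0,4)–O(1,4)≠ X(0,5)–O(1,5)≠  → 2/6 unlike.
Row 1: O(1,1)–X(1,2)≠ O(1,4)–O(1,5)= O(1,4)–O(2,4)= O(1,5)–X(2,5)≠  → 2/4 unlike.
Row 2: X(2,0)–O(3,0)≠ X(2,3)–O(2,4)≠ X(2,3)–X(3,3)= O(2,4)–X(2,5)≠ O(2,4)–O(3,4)= X(2,5)–O(3,5)≠  → 4/6 unlike.
Row 3: O(3,0)–X(3,1)≠ O(3,0)–X(4,0)≠ X(3,1)–X(3,2)= X(3,1)–O(4,1)≠ X(3,2)–X(3,3)= X(3,2)–X(4,2)= X(3,3)–O(3,4)≠ X(3,3)–O(4,3)≠ O(3,4)–O(3,5)= O(3,4)–O(4,4)= O(3,5)–O(4,5)=  → 5/11 unlike.
Row 4: X(4,0)–O(4,1)≠ O(4,1)–X(4,2)≠ O(4,1)–X(5,1)≠ X(4,2)–O(4,3)≠ X(4,2)–O(5,2)≠ O(4,3)–O(4,4)= O(4,3)–X(5,3)≠ O(4,4)–O(4,5)= O(4,4)–X(5,4)≠ O(4,5)–O(5,5)=  → 7/10 unlike.
Row 5: X(5,1)–O(5,2)≠ X(5,1)–O(6,1)≠ O(5,2)–X(5,3)≠ O(5,2)–X(6,2)≠ X(5,3)–X(5,4)= X(5,3)–O(6,3)≠ X(5,4)–O(5,5)≠ X(5,4)–X(6,4)= O(5,5)–O(6,5)=  → 6/9 unlike.
Row 6: O(6,0)–O(6,1)= O(6,1)–X(6,2)≠ X(6,2)–O(6,3)≠ O(6,3)–X(6,4)≠ X(6,4)–O(6,5)≠  → 4/5 unlike.
Total adjacent occupied pairs: 51; unlike-type pairs: 30.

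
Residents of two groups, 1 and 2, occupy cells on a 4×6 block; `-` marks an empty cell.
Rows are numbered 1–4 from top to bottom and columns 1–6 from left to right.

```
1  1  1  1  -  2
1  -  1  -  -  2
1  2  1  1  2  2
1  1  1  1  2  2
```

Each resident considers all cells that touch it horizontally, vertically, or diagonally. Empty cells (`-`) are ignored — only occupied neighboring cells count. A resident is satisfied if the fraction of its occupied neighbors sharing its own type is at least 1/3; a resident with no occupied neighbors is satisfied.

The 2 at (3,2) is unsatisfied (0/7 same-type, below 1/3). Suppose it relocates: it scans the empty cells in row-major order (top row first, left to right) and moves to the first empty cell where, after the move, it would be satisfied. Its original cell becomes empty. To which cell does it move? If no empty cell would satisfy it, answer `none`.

(1,5)

Vacating (3,2). Empty cells in order:
  (1,5): 2/3 same-type → satisfied — stop here.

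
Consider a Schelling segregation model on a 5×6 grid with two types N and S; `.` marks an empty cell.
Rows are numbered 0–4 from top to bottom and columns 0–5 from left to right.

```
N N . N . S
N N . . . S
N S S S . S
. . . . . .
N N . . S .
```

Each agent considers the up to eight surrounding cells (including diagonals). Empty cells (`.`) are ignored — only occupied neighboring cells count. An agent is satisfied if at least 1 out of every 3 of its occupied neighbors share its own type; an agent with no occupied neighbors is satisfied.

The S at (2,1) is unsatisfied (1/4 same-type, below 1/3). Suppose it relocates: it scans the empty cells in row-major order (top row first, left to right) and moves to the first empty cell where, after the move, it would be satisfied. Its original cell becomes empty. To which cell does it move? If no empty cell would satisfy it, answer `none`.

Vacating (2,1). Empty cells in order:
  (0,2): 0/3 same-type → still unsatisfied.
  (0,4): 2/3 same-type → satisfied — stop here.

(0,4)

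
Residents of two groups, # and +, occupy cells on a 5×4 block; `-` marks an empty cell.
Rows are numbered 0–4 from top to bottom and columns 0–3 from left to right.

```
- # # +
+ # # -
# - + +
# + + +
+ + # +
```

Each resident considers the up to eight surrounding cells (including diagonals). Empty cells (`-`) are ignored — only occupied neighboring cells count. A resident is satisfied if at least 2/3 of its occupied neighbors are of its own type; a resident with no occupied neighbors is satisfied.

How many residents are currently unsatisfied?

8

(0,1)# 3/4 satisfied
(0,2)# 3/4 satisfied
(0,3)+ 0/2 not
(1,0)+ 0/3 not
(1,1)# 4/6 satisfied
(1,2)# 3/6 not
(2,0)# 2/4 not
(2,2)+ 4/6 satisfied
(2,3)+ 3/4 satisfied
(3,0)# 1/4 not
(3,1)+ 4/7 not
(3,2)+ 6/7 satisfied
(3,3)+ 4/5 satisfied
(4,0)+ 2/3 satisfied
(4,1)+ 3/5 not
(4,2)# 0/5 not
(4,3)+ 2/3 satisfied
Unsatisfied: (0,3), (1,0), (1,2), (2,0), (3,0), (3,1), (4,1), (4,2) — 8 in total.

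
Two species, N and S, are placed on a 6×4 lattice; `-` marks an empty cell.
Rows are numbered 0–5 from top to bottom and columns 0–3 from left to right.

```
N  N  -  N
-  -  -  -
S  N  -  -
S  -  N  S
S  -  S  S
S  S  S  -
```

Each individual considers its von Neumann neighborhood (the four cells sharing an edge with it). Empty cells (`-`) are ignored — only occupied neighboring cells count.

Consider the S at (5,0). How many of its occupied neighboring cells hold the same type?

2

Occupied neighbors of (5,0): (4,0)=S, (5,1)=S.
Same type (S): 2 of 2.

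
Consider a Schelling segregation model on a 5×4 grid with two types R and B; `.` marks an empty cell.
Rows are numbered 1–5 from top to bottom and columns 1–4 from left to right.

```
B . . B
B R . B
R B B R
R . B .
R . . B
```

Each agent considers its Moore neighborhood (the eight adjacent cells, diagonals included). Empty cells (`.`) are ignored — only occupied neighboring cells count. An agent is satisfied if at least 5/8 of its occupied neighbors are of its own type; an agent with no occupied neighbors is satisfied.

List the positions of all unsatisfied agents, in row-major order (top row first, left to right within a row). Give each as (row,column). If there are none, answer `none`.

(1,1)B 1/2 not
(1,4)B 1/1 satisfied
(2,1)B 2/4 not
(2,2)R 1/5 not
(2,4)B 2/3 satisfied
(3,1)R 2/4 not
(3,2)B 3/6 not
(3,3)B 3/5 not
(3,4)R 0/3 not
(4,1)R 2/3 satisfied
(4,3)B 3/4 satisfied
(5,1)R 1/1 satisfied
(5,4)B 1/1 satisfied

(1,1), (2,1), (2,2), (3,1), (3,2), (3,3), (3,4)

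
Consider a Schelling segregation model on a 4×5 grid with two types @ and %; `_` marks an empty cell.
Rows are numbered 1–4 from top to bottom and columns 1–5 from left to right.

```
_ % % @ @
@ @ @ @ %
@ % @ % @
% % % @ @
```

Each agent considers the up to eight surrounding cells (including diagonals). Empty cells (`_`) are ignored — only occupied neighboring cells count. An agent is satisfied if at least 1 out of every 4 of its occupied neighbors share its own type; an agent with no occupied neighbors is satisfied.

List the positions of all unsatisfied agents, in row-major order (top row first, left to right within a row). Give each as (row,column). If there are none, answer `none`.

(1,3), (2,5)

Row 1: (1,2)% 1/4 ✓ · (1,3)% 1/5 ✗ · (1,4)@ 3/5 ✓ · (1,5)@ 2/3 ✓
Row 2: (2,1)@ 2/4 ✓ · (2,2)@ 4/7 ✓ · (2,3)@ 4/8 ✓ · (2,4)@ 5/8 ✓ · (2,5)% 1/5 ✗
Row 3: (3,1)@ 2/5 ✓ · (3,2)% 3/8 ✓ · (3,3)@ 4/8 ✓ · (3,4)% 2/8 ✓ · (3,5)@ 3/5 ✓
Row 4: (4,1)% 2/3 ✓ · (4,2)% 3/5 ✓ · (4,3)% 3/5 ✓ · (4,4)@ 3/5 ✓ · (4,5)@ 2/3 ✓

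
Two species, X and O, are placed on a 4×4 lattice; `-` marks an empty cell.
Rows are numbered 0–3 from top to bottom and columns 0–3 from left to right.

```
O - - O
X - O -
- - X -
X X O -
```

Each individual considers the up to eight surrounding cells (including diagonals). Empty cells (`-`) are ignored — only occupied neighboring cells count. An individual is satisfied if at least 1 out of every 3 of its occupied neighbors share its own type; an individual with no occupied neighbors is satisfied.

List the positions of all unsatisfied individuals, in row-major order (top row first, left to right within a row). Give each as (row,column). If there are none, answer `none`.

(0,0), (1,0), (3,2)

(0,0)O 0/1 not
(0,3)O 1/1 satisfied
(1,0)X 0/1 not
(1,2)O 1/2 satisfied
(2,2)X 1/3 satisfied
(3,0)X 1/1 satisfied
(3,1)X 2/3 satisfied
(3,2)O 0/2 not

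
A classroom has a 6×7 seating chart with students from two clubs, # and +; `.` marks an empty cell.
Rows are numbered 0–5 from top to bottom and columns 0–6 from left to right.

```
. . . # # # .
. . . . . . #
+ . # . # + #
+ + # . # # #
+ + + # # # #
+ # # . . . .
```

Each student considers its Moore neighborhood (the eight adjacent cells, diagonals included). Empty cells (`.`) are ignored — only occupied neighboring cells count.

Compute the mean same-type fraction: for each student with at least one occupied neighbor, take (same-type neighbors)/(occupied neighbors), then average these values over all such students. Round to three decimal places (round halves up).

0.725

(0,3)# 1/1
(0,4)# 2/2
(0,5)# 2/2
(1,6)# 2/3
(2,0)+ 2/2
(2,2)# 1/2
(2,4)# 2/3
(2,5)+ 0/6
(2,6)# 3/4
(3,0)+ 4/4
(3,1)+ 5/7
(3,2)# 2/5
(3,4)# 5/6
(3,5)# 7/8
(3,6)# 4/5
(4,0)+ 4/5
(4,1)+ 5/8
(4,2)+ 2/6
(4,3)# 4/5
(4,4)# 4/4
(4,5)# 5/5
(4,6)# 3/3
(5,0)+ 2/3
(5,1)# 1/5
(5,2)# 2/4
Sum over 25 students: 1/1 + 2/2 + 2/2 + 2/3 + 2/2 + 1/2 + 2/3 + 0/6 + 3/4 + 4/4 + 5/7 + 2/5 + 5/6 + 7/8 + 4/5 + 4/5 + 5/8 + 2/6 + 4/5 + 4/4 + 5/5 + 3/3 + 2/3 + 1/5 + 2/4 = 1523/84; mean = 1523/84 ÷ 25 = 1523/2100 = 0.725238… → 0.725.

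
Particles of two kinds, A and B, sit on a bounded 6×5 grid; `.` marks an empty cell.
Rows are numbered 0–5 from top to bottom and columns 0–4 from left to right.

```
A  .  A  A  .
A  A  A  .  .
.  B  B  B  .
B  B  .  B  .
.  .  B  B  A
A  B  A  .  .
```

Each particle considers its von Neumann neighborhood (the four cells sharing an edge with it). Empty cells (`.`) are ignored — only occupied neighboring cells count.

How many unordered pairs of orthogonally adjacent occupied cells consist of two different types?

6

Scan each occupied cell's neighbors to the right and below so each pair is counted once.
From row 0: 0 unlike of 3 pairs (running 0/3).
From row 1: 2 unlike of 4 pairs (running 2/7).
From row 2: 0 unlike of 4 pairs (running 2/11).
From row 3: 0 unlike of 2 pairs (running 2/13).
From row 4: 2 unlike of 3 pairs (running 4/16).
From row 5: 2 unlike of 2 pairs (running 6/18).
Total adjacent occupied pairs: 18; unlike-type pairs: 6.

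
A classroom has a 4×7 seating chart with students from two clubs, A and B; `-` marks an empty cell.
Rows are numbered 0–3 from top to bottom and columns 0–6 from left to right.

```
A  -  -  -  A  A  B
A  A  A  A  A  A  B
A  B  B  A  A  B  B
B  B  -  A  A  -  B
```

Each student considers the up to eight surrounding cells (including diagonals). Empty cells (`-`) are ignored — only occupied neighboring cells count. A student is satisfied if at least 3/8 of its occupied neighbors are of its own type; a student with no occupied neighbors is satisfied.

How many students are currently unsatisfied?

(0,0)A 2/2 satisfied
(0,4)A 4/4 satisfied
(0,5)A 3/5 satisfied
(0,6)B 1/3 not
(1,0)A 3/4 satisfied
(1,1)A 4/6 satisfied
(1,2)A 3/5 satisfied
(1,3)A 5/6 satisfied
(1,4)A 6/7 satisfied
(1,5)A 4/8 satisfied
(1,6)B 3/5 satisfied
(2,0)A 2/5 satisfied
(2,1)B 3/7 satisfied
(2,2)B 2/7 not
(2,3)A 6/7 satisfied
(2,4)A 6/7 satisfied
(2,5)B 3/7 satisfied
(2,6)B 3/4 satisfied
(3,0)B 2/3 satisfied
(3,1)B 3/4 satisfied
(3,3)A 3/4 satisfied
(3,4)A 3/4 satisfied
(3,6)B 2/2 satisfied
Unsatisfied: (0,6), (2,2) — 2 in total.

2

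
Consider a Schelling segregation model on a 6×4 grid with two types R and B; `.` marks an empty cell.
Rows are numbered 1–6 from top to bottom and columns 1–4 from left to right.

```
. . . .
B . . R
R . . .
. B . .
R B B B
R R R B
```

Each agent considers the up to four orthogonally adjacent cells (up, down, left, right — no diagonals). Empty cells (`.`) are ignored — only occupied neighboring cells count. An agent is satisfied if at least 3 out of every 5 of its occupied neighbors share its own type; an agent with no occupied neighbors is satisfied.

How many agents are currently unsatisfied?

Row 2: (2,1)B 0/1 unhappy · (2,4)R 0/0 ok
Row 3: (3,1)R 0/1 unhappy
Row 4: (4,2)B 1/1 ok
Row 5: (5,1)R 1/2 unhappy · (5,2)B 2/4 unhappy · (5,3)B 2/3 ok · (5,4)B 2/2 ok
Row 6: (6,1)R 2/2 ok · (6,2)R 2/3 ok · (6,3)R 1/3 unhappy · (6,4)B 1/2 unhappy
Unsatisfied: (2,1), (3,1), (5,1), (5,2), (6,3), (6,4) — 6 in total.

6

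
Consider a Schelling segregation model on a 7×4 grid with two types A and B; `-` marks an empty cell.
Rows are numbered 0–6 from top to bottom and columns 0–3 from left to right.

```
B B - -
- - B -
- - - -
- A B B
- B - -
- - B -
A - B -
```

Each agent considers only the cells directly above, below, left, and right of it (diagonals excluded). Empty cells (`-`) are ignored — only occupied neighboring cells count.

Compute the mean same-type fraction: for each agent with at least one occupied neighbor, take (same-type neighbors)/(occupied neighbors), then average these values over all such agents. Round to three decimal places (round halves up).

0.688

Row 0: (0,0)B 1/1 · (0,1)B 1/1
Row 1: (1,2)B — no occupied neighbors
Row 3: (3,1)A 0/2 · (3,2)B 1/2 · (3,3)B 1/1
Row 4: (4,1)B 0/1
Row 5: (5,2)B 1/1
Row 6: (6,0)A — no occupied neighbors · (6,2)B 1/1
Sum over 8 agents: 1/1 + 1/1 + 0/2 + 1/2 + 1/1 + 0/1 + 1/1 + 1/1 = 11/2; mean = 11/2 ÷ 8 = 11/16 = 0.6875 → 0.688.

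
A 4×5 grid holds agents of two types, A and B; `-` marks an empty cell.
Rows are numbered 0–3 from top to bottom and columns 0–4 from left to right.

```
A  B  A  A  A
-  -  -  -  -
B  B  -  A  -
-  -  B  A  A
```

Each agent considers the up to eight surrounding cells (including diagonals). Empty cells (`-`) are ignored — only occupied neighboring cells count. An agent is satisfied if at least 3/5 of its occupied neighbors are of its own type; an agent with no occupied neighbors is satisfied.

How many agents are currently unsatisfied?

4

Row 0: (0,0)A 0/1 unhappy · (0,1)B 0/2 unhappy · (0,2)A 1/2 unhappy · (0,3)A 2/2 ok · (0,4)A 1/1 ok
Row 2: (2,0)B 1/1 ok · (2,1)B 2/2 ok · (2,3)A 2/3 ok
Row 3: (3,2)B 1/3 unhappy · (3,3)A 2/3 ok · (3,4)A 2/2 ok
Unsatisfied: (0,0), (0,1), (0,2), (3,2) — 4 in total.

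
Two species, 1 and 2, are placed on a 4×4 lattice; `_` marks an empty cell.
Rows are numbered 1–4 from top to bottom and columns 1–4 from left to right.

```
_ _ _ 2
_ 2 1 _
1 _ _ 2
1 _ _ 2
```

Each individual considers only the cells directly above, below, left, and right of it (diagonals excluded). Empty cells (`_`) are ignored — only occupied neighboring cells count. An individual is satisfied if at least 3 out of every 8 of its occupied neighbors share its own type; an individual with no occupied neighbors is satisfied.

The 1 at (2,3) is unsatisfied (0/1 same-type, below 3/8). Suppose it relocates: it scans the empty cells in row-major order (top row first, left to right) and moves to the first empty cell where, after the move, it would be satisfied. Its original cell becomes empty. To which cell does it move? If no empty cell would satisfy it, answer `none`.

(1,1)

Vacating (2,3). Empty cells in order:
  (1,1): 0/0 same-type → satisfied — stop here.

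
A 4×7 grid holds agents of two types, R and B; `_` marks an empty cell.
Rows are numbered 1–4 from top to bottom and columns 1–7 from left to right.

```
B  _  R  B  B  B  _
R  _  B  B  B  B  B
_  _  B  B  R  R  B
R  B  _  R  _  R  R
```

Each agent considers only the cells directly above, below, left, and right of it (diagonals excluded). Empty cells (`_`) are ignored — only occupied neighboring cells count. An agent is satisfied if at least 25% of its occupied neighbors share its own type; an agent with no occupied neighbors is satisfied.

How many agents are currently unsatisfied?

(1,1)B 0/1 unhappy
(1,3)R 0/2 unhappy
(1,4)B 2/3 ok
(1,5)B 3/3 ok
(1,6)B 2/2 ok
(2,1)R 0/1 unhappy
(2,3)B 2/3 ok
(2,4)B 4/4 ok
(2,5)B 3/4 ok
(2,6)B 3/4 ok
(2,7)B 2/2 ok
(3,3)B 2/2 ok
(3,4)B 2/4 ok
(3,5)R 1/3 ok
(3,6)R 2/4 ok
(3,7)B 1/3 ok
(4,1)R 0/1 unhappy
(4,2)B 0/1 unhappy
(4,4)R 0/1 unhappy
(4,6)R 2/2 ok
(4,7)R 1/2 ok
Unsatisfied: (1,1), (1,3), (2,1), (4,1), (4,2), (4,4) — 6 in total.

6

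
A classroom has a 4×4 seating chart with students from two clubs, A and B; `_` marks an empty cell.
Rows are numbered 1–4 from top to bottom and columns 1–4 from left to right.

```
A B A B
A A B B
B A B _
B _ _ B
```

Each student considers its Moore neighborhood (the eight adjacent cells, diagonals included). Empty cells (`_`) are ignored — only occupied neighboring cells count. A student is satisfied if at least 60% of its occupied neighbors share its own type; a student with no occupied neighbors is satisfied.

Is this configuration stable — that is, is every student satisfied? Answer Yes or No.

No

(1,1)A 2/3 ✓
(1,2)B 1/5 ✗
(1,3)A 1/5 ✗
(1,4)B 2/3 ✓
(2,1)A 3/5 ✓
(2,2)A 4/8 ✗
(2,3)B 4/7 ✗
(2,4)B 3/4 ✓
(3,1)B 1/4 ✗
(3,2)A 2/6 ✗
(3,3)B 3/5 ✓
(4,1)B 1/2 ✗
(4,4)B 1/1 ✓
For instance (1,2) has only 1/5 same-type neighbors, below 3/5.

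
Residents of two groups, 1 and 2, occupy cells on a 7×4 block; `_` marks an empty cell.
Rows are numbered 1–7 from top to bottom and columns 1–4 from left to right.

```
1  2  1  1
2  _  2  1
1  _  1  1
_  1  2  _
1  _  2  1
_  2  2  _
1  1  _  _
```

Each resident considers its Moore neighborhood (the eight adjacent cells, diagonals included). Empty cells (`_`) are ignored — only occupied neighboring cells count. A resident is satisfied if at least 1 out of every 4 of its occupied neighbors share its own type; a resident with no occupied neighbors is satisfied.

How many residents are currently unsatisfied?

(1,1)1 0/2 ✗
(1,2)2 2/4 ✓
(1,3)1 2/4 ✓
(1,4)1 2/3 ✓
(2,1)2 1/3 ✓
(2,3)2 1/6 ✗
(2,4)1 4/5 ✓
(3,1)1 1/2 ✓
(3,3)1 3/5 ✓
(3,4)1 2/4 ✓
(4,2)1 3/5 ✓
(4,3)2 1/5 ✗
(5,1)1 1/2 ✓
(5,3)2 3/5 ✓
(5,4)1 0/3 ✗
(6,2)2 2/5 ✓
(6,3)2 2/4 ✓
(7,1)1 1/2 ✓
(7,2)1 1/3 ✓
Unsatisfied: (1,1), (2,3), (4,3), (5,4) — 4 in total.

4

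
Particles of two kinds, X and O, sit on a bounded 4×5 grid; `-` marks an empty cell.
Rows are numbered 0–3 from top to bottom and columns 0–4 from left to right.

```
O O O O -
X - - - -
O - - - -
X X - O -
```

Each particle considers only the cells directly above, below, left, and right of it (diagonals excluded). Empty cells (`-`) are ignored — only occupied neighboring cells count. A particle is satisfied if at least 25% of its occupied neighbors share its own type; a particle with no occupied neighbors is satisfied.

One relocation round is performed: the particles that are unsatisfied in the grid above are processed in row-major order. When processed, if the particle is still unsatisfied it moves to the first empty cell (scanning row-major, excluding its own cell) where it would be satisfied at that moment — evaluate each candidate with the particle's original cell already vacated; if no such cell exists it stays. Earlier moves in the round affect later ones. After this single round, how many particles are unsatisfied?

Initially unsatisfied (in order): (1,0), (2,0).
  (1,0) → (1,4).
  (2,0) → (0,4).
Resulting grid:
O O O O O
- - - - X
- - - - -
X X - O -
Unsatisfied now: (1,4).

1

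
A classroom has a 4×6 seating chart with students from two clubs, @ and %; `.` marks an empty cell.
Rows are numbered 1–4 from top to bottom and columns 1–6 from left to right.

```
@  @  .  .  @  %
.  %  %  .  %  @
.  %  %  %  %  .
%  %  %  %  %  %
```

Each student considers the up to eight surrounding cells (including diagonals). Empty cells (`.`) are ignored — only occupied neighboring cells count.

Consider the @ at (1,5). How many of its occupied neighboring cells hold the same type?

1

Occupied neighbors of (1,5): (1,6)=%, (2,5)=%, (2,6)=@.
Same type (@): 1 of 3.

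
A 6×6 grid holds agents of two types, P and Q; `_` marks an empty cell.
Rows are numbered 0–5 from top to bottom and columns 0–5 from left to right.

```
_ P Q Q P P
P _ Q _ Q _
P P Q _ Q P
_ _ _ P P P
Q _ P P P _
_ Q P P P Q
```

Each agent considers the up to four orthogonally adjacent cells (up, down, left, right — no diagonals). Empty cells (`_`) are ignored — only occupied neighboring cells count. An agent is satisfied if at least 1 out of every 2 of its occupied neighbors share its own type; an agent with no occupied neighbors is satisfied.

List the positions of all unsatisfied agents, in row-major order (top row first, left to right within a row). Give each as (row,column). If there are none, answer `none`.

(0,1), (0,4), (2,4), (5,1), (5,5)

Row 0: (0,1)P 0/1 ✗ · (0,2)Q 2/3 ✓ · (0,3)Q 1/2 ✓ · (0,4)P 1/3 ✗ · (0,5)P 1/1 ✓
Row 1: (1,0)P 1/1 ✓ · (1,2)Q 2/2 ✓ · (1,4)Q 1/2 ✓
Row 2: (2,0)P 2/2 ✓ · (2,1)P 1/2 ✓ · (2,2)Q 1/2 ✓ · (2,4)Q 1/3 ✗ · (2,5)P 1/2 ✓
Row 3: (3,3)P 2/2 ✓ · (3,4)P 3/4 ✓ · (3,5)P 2/2 ✓
Row 4: (4,0)Q 0/0 ✓ · (4,2)P 2/2 ✓ · (4,3)P 4/4 ✓ · (4,4)P 3/3 ✓
Row 5: (5,1)Q 0/1 ✗ · (5,2)P 2/3 ✓ · (5,3)P 3/3 ✓ · (5,4)P 2/3 ✓ · (5,5)Q 0/1 ✗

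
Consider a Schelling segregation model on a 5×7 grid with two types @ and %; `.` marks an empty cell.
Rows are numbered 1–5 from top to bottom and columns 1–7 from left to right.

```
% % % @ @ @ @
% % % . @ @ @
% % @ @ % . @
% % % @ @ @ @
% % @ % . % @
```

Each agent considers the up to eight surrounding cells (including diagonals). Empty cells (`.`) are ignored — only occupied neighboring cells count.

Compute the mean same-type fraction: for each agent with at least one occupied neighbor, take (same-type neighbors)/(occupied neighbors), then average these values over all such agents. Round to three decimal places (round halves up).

(1,1)% 3/3
(1,2)% 5/5
(1,3)% 3/4
(1,4)@ 2/4
(1,5)@ 4/4
(1,6)@ 5/5
(1,7)@ 3/3
(2,1)% 5/5
(2,2)% 7/8
(2,3)% 4/7
(2,5)@ 5/6
(2,6)@ 6/7
(2,7)@ 4/4
(3,1)% 5/5
(3,2)% 7/8
(3,3)@ 2/7
(3,4)@ 4/7
(3,5)% 0/6
(3,7)@ 4/4
(4,1)% 5/5
(4,2)% 6/8
(4,3)% 4/8
(4,4)@ 4/7
(4,5)@ 3/6
(4,6)@ 4/6
(4,7)@ 3/4
(5,1)% 3/3
(5,2)% 4/5
(5,3)@ 1/5
(5,4)% 1/4
(5,6)% 0/4
(5,7)@ 2/3
Sum over 32 agents: 3/3 + 5/5 + 3/4 + 2/4 + 4/4 + 5/5 + 3/3 + 5/5 + 7/8 + 4/7 + 5/6 + 6/7 + 4/4 + 5/5 + 7/8 + 2/7 + 4/7 + 0/6 + 4/4 + 5/5 + 6/8 + 4/8 + 4/7 + 3/6 + 4/6 + 3/4 + 3/3 + 4/5 + 1/5 + 1/4 + 0/4 + 2/3 = 1913/84; mean = 1913/84 ÷ 32 = 1913/2688 = 0.711681… → 0.712.

0.712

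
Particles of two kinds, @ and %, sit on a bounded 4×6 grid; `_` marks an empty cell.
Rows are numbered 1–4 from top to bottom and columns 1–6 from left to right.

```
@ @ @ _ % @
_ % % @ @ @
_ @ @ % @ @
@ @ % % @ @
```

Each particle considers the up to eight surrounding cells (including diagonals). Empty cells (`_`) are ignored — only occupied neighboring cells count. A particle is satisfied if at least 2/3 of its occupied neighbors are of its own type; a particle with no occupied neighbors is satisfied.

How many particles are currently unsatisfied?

(1,1)@ 1/2 not
(1,2)@ 2/4 not
(1,3)@ 2/4 not
(1,5)% 0/4 not
(1,6)@ 2/3 satisfied
(2,2)% 1/6 not
(2,3)% 2/7 not
(2,4)@ 4/7 not
(2,5)@ 5/7 satisfied
(2,6)@ 4/5 satisfied
(3,2)@ 3/6 not
(3,3)@ 3/8 not
(3,4)% 3/8 not
(3,5)@ 6/8 satisfied
(3,6)@ 5/5 satisfied
(4,1)@ 2/2 satisfied
(4,2)@ 3/4 satisfied
(4,3)% 2/5 not
(4,4)% 2/5 not
(4,5)@ 3/5 not
(4,6)@ 3/3 satisfied
Unsatisfied: (1,1), (1,2), (1,3), (1,5), (2,2), (2,3), (2,4), (3,2), (3,3), (3,4), (4,3), (4,4), (4,5) — 13 in total.

13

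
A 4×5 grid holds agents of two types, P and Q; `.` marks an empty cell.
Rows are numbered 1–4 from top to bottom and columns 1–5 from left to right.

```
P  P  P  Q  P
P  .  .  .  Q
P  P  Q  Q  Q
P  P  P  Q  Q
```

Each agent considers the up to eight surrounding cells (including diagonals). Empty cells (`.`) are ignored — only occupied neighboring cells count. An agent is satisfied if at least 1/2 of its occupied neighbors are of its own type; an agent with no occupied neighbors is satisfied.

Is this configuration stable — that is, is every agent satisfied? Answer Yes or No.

Row 1: (1,1)P 2/2 satisfied · (1,2)P 3/3 satisfied · (1,3)P 1/2 satisfied · (1,4)Q 1/3 not · (1,5)P 0/2 not
Row 2: (2,1)P 4/4 satisfied · (2,5)Q 3/4 satisfied
Row 3: (3,1)P 4/4 satisfied · (3,2)P 5/6 satisfied · (3,3)Q 2/5 not · (3,4)Q 5/6 satisfied · (3,5)Q 4/4 satisfied
Row 4: (4,1)P 3/3 satisfied · (4,2)P 4/5 satisfied · (4,3)P 2/5 not · (4,4)Q 4/5 satisfied · (4,5)Q 3/3 satisfied
For instance (1,4) has only 1/3 same-type neighbors, below 1/2.

No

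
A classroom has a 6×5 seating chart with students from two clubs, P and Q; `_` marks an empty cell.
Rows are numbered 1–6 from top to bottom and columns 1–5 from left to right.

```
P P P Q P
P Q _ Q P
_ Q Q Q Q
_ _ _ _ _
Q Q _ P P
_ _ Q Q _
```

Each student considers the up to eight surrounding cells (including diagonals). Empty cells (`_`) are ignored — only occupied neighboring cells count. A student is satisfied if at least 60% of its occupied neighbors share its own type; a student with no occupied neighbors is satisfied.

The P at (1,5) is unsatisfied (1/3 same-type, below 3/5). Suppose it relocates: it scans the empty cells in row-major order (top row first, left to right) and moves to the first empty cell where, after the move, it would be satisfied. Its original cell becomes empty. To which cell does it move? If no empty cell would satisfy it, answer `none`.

Vacating (1,5). Empty cells in order:
  (2,3): 2/8 same-type → still unsatisfied.
  (3,1): 1/3 same-type → still unsatisfied.
  (4,1): 0/3 same-type → still unsatisfied.
  (4,2): 0/4 same-type → still unsatisfied.
  (4,3): 1/5 same-type → still unsatisfied.
  (4,4): 2/5 same-type → still unsatisfied.
  (4,5): 2/4 same-type → still unsatisfied.
  (5,3): 1/4 same-type → still unsatisfied.
  (6,1): 0/2 same-type → still unsatisfied.
  (6,2): 0/3 same-type → still unsatisfied.
  (6,5): 2/3 same-type → satisfied — stop here.

(6,5)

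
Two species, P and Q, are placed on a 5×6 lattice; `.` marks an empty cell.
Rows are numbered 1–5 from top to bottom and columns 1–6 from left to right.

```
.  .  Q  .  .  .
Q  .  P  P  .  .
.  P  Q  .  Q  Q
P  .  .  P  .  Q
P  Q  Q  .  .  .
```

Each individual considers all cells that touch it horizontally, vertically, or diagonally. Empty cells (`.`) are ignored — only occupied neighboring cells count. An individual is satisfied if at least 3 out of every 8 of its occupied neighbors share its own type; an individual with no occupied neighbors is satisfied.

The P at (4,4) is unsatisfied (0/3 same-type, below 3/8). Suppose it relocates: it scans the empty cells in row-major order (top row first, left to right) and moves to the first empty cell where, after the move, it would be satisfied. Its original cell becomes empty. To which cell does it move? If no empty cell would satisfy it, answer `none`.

(1,4)

Vacating (4,4). Empty cells in order:
  (1,1): 0/1 same-type → still unsatisfied.
  (1,2): 1/3 same-type → still unsatisfied.
  (1,4): 2/3 same-type → satisfied — stop here.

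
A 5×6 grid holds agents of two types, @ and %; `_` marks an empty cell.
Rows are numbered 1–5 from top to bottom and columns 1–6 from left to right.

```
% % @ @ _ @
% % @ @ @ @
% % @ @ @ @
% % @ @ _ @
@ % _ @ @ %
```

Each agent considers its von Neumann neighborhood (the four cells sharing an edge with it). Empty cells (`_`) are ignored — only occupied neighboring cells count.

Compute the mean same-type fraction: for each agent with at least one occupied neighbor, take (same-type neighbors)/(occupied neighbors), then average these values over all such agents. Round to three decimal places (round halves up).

(1,1)% 2/2
(1,2)% 2/3
(1,3)@ 2/3
(1,4)@ 2/2
(1,6)@ 1/1
(2,1)% 3/3
(2,2)% 3/4
(2,3)@ 3/4
(2,4)@ 4/4
(2,5)@ 3/3
(2,6)@ 3/3
(3,1)% 3/3
(3,2)% 3/4
(3,3)@ 3/4
(3,4)@ 4/4
(3,5)@ 3/3
(3,6)@ 3/3
(4,1)% 2/3
(4,2)% 3/4
(4,3)@ 2/3
(4,4)@ 3/3
(4,6)@ 1/2
(5,1)@ 0/2
(5,2)% 1/2
(5,4)@ 2/2
(5,5)@ 1/2
(5,6)% 0/2
Sum over 27 agents: 2/2 + 2/3 + 2/3 + 2/2 + 1/1 + 3/3 + 3/4 + 3/4 + 4/4 + 3/3 + 3/3 + 3/3 + 3/4 + 3/4 + 4/4 + 3/3 + 3/3 + 2/3 + 3/4 + 2/3 + 3/3 + 1/2 + 0/2 + 1/2 + 2/2 + 1/2 + 0/2 = 251/12; mean = 251/12 ÷ 27 = 251/324 = 0.774691… → 0.775.

0.775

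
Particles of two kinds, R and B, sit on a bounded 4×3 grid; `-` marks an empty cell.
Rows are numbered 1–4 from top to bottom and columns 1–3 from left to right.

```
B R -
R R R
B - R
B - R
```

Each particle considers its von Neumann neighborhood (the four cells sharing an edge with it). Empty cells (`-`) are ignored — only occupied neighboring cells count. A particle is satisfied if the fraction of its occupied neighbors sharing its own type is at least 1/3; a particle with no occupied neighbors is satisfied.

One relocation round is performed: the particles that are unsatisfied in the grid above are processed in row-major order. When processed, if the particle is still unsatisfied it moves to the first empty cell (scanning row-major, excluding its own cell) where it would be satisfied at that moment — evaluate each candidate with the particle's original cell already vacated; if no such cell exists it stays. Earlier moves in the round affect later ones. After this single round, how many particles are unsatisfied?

0

Initially unsatisfied (in order): (1,1).
  (1,1) → (3,2).
Resulting grid:
- R -
R R R
B B R
B - R
All satisfied now.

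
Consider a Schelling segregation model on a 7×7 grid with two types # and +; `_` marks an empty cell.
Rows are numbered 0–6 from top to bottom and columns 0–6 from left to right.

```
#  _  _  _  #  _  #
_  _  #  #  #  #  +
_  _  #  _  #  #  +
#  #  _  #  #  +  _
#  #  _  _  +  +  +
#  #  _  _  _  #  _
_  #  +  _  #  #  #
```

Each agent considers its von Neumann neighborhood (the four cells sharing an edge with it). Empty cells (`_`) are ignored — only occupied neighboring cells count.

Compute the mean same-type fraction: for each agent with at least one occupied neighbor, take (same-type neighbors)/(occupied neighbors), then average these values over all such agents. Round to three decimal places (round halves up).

(0,0)# — no occupied neighbors
(0,4)# 1/1
(0,6)# 0/1
(1,2)# 2/2
(1,3)# 2/2
(1,4)# 4/4
(1,5)# 2/3
(1,6)+ 1/3
(2,2)# 1/1
(2,4)# 3/3
(2,5)# 2/4
(2,6)+ 1/2
(3,0)# 2/2
(3,1)# 2/2
(3,3)# 1/1
(3,4)# 2/4
(3,5)+ 1/3
(4,0)# 3/3
(4,1)# 3/3
(4,4)+ 1/2
(4,5)+ 3/4
(4,6)+ 1/1
(5,0)# 2/2
(5,1)# 3/3
(5,5)# 1/2
(6,1)# 1/2
(6,2)+ 0/1
(6,4)# 1/1
(6,5)# 3/3
(6,6)# 1/1
Sum over 29 agents: 1/1 + 0/1 + 2/2 + 2/2 + 4/4 + 2/3 + 1/3 + 1/1 + 3/3 + 2/4 + 1/2 + 2/2 + 2/2 + 1/1 + 2/4 + 1/3 + 3/3 + 3/3 + 1/2 + 3/4 + 1/1 + 2/2 + 3/3 + 1/2 + 1/2 + 0/1 + 1/1 + 3/3 + 1/1 = 265/12; mean = 265/12 ÷ 29 = 265/348 = 0.761494… → 0.761.

0.761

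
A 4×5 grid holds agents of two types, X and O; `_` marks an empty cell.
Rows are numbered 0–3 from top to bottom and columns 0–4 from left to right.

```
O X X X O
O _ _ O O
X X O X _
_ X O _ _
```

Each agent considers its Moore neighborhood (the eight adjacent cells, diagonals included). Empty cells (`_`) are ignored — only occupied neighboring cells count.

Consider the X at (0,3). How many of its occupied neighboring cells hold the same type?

1

Occupied neighbors of (0,3): (0,2)=X, (0,4)=O, (1,3)=O, (1,4)=O.
Same type (X): 1 of 4.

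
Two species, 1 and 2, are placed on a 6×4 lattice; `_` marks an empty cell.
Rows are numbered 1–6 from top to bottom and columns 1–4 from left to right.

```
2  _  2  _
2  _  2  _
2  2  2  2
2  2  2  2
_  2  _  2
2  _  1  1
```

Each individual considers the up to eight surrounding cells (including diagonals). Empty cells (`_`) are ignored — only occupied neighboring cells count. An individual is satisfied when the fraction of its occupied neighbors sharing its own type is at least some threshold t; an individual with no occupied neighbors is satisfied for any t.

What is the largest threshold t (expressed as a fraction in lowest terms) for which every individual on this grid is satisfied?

1/3

Row 1: (1,1)2 1/1 · (1,3)2 1/1
Row 2: (2,1)2 3/3 · (2,3)2 4/4
Row 3: (3,1)2 4/4 · (3,2)2 7/7 · (3,3)2 6/6 · (3,4)2 4/4
Row 4: (4,1)2 4/4 · (4,2)2 6/6 · (4,3)2 7/7 · (4,4)2 4/4
Row 5: (5,2)2 4/5 · (5,4)2 2/4
Row 6: (6,1)2 1/1 · (6,3)1 1/3 · (6,4)1 1/2
The smallest same-type fraction is 1/3 at (6,3), which reduces to 1/3. Any threshold above that leaves this individual unsatisfied.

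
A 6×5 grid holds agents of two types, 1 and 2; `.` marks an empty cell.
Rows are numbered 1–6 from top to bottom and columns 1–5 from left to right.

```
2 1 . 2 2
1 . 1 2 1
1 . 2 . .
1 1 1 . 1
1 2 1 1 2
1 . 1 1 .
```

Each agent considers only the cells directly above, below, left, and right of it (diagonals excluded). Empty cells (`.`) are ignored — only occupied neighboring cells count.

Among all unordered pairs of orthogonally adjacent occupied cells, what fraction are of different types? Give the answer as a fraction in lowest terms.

Scan each occupied cell's neighbors to the right and below so each pair is counted once.
Row 1: 2(1,1)–1(1,2)≠ 2(1,1)–1(2,1)≠ 2(1,4)–2(1,5)= 2(1,4)–2(2,4)= 2(1,5)–1(2,5)≠  → 3/5 unlike.
Row 2: 1(2,1)–1(3,1)= 1(2,3)–2(2,4)≠ 1(2,3)–2(3,3)≠ 2(2,4)–1(2,5)≠  → 3/4 unlike.
Row 3: 1(3,1)–1(4,1)= 2(3,3)–1(4,3)≠  → 1/2 unlike.
Row 4: 1(4,1)–1(4,2)= 1(4,1)–1(5,1)= 1(4,2)–1(4,3)= 1(4,2)–2(5,2)≠ 1(4,3)–1(5,3)= 1(4,5)–2(5,5)≠  → 2/6 unlike.
Row 5: 1(5,1)–2(5,2)≠ 1(5,1)–1(6,1)= 2(5,2)–1(5,3)≠ 1(5,3)–1(5,4)= 1(5,3)–1(6,3)= 1(5,4)–2(5,5)≠ 1(5,4)–1(6,4)=  → 3/7 unlike.
Row 6: 1(6,3)–1(6,4)=  → 0/1 unlike.
Total adjacent occupied pairs: 25; unlike-type pairs: 12.
12/25 is already in lowest terms.

12/25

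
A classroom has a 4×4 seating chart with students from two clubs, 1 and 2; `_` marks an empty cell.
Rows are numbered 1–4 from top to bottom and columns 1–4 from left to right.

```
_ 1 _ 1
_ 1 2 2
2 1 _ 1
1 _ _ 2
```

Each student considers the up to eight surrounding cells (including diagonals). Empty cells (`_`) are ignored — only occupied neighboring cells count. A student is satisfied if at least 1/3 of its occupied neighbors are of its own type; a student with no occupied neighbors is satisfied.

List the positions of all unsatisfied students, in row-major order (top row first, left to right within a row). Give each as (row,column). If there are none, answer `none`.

(1,4), (2,3), (3,1), (3,4), (4,4)

(1,2)1 1/2 ✓
(1,4)1 0/2 ✗
(2,2)1 2/4 ✓
(2,3)2 1/6 ✗
(2,4)2 1/3 ✓
(3,1)2 0/3 ✗
(3,2)1 2/4 ✓
(3,4)1 0/3 ✗
(4,1)1 1/2 ✓
(4,4)2 0/1 ✗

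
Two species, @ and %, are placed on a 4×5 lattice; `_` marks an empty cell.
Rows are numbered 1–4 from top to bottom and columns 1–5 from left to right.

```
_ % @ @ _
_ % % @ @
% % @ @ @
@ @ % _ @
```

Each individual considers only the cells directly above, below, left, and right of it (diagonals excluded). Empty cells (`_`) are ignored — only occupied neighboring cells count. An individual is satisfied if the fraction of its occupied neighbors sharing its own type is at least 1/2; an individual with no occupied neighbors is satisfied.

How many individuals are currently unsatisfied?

(1,2)% 1/2 ok
(1,3)@ 1/3 unhappy
(1,4)@ 2/2 ok
(2,2)% 3/3 ok
(2,3)% 1/4 unhappy
(2,4)@ 3/4 ok
(2,5)@ 2/2 ok
(3,1)% 1/2 ok
(3,2)% 2/4 ok
(3,3)@ 1/4 unhappy
(3,4)@ 3/3 ok
(3,5)@ 3/3 ok
(4,1)@ 1/2 ok
(4,2)@ 1/3 unhappy
(4,3)% 0/2 unhappy
(4,5)@ 1/1 ok
Unsatisfied: (1,3), (2,3), (3,3), (4,2), (4,3) — 5 in total.

5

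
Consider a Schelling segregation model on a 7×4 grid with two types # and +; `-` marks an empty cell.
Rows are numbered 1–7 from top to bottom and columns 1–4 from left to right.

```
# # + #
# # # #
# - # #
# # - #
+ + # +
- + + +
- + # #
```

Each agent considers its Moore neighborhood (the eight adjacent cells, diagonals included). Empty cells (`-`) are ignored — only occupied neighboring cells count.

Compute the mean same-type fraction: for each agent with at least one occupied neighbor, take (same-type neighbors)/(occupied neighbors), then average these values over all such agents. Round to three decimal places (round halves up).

0.649

(1,1)# 3/3
(1,2)# 4/5
(1,3)+ 0/5
(1,4)# 2/3
(2,1)# 4/4
(2,2)# 6/7
(2,3)# 6/7
(2,4)# 4/5
(3,1)# 4/4
(3,3)# 6/6
(3,4)# 4/4
(4,1)# 2/4
(4,2)# 4/6
(4,4)# 3/4
(5,1)+ 2/4
(5,2)+ 3/6
(5,3)# 2/7
(5,4)+ 2/4
(6,2)+ 4/6
(6,3)+ 5/8
(6,4)+ 2/5
(7,2)+ 2/3
(7,3)# 1/5
(7,4)# 1/3
Sum over 24 agents: 3/3 + 4/5 + 0/5 + 2/3 + 4/4 + 6/7 + 6/7 + 4/5 + 4/4 + 6/6 + 4/4 + 2/4 + 4/6 + 3/4 + 2/4 + 3/6 + 2/7 + 2/4 + 4/6 + 5/8 + 2/5 + 2/3 + 1/5 + 1/3 = 623/40; mean = 623/40 ÷ 24 = 623/960 = 0.648958… → 0.649.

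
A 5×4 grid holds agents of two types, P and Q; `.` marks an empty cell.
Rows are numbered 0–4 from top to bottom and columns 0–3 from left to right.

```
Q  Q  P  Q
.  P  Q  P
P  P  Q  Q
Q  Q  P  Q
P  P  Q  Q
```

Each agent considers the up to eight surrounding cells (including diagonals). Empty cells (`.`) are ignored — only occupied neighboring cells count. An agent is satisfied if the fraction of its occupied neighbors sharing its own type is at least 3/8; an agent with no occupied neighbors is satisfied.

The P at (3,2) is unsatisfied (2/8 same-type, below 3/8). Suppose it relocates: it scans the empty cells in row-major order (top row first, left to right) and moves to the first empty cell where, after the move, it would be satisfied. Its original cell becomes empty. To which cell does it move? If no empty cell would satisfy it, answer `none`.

Vacating (3,2). Empty cells in order:
  (1,0): 3/5 same-type → satisfied — stop here.

(1,0)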